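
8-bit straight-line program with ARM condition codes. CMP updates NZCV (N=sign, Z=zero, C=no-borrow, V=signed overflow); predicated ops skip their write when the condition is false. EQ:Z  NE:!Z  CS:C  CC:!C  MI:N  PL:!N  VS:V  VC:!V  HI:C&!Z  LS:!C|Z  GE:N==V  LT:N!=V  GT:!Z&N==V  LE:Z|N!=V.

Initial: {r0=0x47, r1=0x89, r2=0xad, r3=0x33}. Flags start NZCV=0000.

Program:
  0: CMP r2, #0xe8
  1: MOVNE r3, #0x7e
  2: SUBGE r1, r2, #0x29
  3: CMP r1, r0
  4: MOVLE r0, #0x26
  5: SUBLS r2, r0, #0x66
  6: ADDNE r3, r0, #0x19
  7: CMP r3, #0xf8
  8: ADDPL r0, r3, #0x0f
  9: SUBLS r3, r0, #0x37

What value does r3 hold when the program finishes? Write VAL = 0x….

VAL = 0x17

[0] flags=1000 → (cmp)
[1] flags=1000 NE?T → r3=0x7e
[2] flags=1000 GE?F → skip
[3] flags=0011 → (cmp)
[4] flags=0011 LE?T → r0=0x26
[5] flags=0011 LS?F → skip
[6] flags=0011 NE?T → r3=0x3f
[7] flags=0000 → (cmp)
[8] flags=0000 PL?T → r0=0x4e
[9] flags=0000 LS?T → r3=0x17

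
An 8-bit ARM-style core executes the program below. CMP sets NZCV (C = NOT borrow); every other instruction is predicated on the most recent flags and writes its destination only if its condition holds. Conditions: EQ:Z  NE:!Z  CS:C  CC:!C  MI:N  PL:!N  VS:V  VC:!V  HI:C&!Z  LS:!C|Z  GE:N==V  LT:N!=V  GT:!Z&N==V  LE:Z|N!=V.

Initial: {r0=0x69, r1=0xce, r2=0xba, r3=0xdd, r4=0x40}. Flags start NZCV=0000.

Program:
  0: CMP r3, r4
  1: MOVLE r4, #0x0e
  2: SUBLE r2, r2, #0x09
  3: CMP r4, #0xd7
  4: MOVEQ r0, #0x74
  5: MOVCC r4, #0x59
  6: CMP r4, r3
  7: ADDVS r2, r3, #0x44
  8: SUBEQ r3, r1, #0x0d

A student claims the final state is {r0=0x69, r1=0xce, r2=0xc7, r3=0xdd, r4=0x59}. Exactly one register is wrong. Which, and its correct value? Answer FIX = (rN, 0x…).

FIX = (r2, 0xb1)

[0] flags=1010 → (cmp)
[1] flags=1010 LE?T → r4=0x0e
[2] flags=1010 LE?T → r2=0xb1
[3] flags=0000 → (cmp)
[4] flags=0000 EQ?F → skip
[5] flags=0000 CC?T → r4=0x59
[6] flags=0000 → (cmp)
[7] flags=0000 VS?F → skip
[8] flags=0000 EQ?F → skip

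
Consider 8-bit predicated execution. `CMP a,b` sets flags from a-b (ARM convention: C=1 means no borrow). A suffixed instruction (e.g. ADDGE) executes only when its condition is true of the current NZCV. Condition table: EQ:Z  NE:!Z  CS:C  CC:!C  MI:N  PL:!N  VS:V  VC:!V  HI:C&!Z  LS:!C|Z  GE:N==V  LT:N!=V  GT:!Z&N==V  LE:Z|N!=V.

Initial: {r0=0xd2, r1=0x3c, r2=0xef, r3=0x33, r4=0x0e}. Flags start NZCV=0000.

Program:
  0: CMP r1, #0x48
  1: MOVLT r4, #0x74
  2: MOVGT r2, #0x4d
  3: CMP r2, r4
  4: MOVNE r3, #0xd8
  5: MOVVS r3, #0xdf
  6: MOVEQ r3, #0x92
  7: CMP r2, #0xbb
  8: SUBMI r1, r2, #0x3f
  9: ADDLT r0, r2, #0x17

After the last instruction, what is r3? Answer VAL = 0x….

VAL = 0xdf

[0] flags=1000 → (cmp)
[1] flags=1000 LT?T → r4=0x74
[2] flags=1000 GT?F → skip
[3] flags=0011 → (cmp)
[4] flags=0011 NE?T → r3=0xd8
[5] flags=0011 VS?T → r3=0xdf
[6] flags=0011 EQ?F → skip
[7] flags=0010 → (cmp)
[8] flags=0010 MI?F → skip
[9] flags=0010 LT?F → skip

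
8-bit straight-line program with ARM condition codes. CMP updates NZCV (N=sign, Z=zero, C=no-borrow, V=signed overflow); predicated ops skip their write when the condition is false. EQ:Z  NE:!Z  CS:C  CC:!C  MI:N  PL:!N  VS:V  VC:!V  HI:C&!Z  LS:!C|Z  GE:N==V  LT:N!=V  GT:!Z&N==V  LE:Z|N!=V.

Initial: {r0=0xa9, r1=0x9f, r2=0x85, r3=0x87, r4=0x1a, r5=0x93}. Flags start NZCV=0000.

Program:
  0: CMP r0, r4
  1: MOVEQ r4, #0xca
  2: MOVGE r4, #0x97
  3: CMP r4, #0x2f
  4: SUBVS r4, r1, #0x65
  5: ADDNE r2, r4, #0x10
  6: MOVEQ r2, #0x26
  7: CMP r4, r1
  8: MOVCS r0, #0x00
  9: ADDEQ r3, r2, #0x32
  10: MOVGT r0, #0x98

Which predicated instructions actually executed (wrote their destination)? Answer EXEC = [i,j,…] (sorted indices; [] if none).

[0] flags=1010 → (cmp)
[1] flags=1010 EQ?F → skip
[2] flags=1010 GE?F → skip
[3] flags=1000 → (cmp)
[4] flags=1000 VS?F → skip
[5] flags=1000 NE?T → r2=0x2a
[6] flags=1000 EQ?F → skip
[7] flags=0000 → (cmp)
[8] flags=0000 CS?F → skip
[9] flags=0000 EQ?F → skip
[10] flags=0000 GT?T → r0=0x98

EXEC = [5,10]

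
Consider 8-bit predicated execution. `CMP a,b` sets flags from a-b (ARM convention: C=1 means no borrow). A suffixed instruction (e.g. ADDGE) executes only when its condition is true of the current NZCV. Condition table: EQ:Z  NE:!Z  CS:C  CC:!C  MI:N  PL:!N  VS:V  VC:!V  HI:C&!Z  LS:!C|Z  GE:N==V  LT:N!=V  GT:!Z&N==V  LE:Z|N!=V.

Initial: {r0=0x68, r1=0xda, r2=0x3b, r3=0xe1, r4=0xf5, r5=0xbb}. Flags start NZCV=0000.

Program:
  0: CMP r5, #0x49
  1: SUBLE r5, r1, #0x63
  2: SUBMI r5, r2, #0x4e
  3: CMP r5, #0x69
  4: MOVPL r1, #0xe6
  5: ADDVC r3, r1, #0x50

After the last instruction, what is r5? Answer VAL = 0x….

VAL = 0x77

0: ✓ CMP  NZCV=0011
1: ✓ SUBLE  r5←0x77
2: · SUBMI
3: ✓ CMP  NZCV=0010
4: ✓ MOVPL  r1←0xe6
5: ✓ ADDVC  r3←0x36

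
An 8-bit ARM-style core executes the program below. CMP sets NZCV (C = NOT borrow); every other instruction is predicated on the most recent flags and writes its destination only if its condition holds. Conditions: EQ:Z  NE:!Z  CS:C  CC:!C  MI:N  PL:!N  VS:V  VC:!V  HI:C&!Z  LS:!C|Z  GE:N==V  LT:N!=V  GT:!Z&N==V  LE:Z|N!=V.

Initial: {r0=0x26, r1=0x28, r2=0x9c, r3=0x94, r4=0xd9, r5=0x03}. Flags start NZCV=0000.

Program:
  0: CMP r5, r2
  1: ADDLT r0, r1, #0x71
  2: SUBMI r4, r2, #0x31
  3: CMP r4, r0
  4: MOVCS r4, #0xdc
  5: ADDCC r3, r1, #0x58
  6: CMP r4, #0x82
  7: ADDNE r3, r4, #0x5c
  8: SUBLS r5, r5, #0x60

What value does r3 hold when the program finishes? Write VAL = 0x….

VAL = 0x38

0: ✓ CMP  NZCV=0000
1: · ADDLT
2: · SUBMI
3: ✓ CMP  NZCV=1010
4: ✓ MOVCS  r4←0xdc
5: · ADDCC
6: ✓ CMP  NZCV=0010
7: ✓ ADDNE  r3←0x38
8: · SUBLS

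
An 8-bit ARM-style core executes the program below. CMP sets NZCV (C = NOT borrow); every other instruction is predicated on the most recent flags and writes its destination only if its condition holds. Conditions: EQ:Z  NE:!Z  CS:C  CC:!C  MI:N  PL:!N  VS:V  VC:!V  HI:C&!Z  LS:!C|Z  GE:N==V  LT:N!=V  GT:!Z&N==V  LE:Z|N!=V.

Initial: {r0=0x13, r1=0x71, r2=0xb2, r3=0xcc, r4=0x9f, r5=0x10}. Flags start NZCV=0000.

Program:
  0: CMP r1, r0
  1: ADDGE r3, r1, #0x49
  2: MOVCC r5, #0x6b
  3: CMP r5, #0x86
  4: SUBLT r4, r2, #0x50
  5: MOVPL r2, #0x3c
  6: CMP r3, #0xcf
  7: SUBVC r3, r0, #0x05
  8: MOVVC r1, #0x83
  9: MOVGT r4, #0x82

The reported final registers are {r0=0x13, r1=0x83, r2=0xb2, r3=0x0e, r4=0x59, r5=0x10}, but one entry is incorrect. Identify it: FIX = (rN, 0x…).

0: ✓ CMP  NZCV=0010
1: ✓ ADDGE  r3←0xba
2: · MOVCC
3: ✓ CMP  NZCV=1001
4: · SUBLT
5: · MOVPL
6: ✓ CMP  NZCV=1000
7: ✓ SUBVC  r3←0x0e
8: ✓ MOVVC  r1←0x83
9: · MOVGT

FIX = (r4, 0x9f)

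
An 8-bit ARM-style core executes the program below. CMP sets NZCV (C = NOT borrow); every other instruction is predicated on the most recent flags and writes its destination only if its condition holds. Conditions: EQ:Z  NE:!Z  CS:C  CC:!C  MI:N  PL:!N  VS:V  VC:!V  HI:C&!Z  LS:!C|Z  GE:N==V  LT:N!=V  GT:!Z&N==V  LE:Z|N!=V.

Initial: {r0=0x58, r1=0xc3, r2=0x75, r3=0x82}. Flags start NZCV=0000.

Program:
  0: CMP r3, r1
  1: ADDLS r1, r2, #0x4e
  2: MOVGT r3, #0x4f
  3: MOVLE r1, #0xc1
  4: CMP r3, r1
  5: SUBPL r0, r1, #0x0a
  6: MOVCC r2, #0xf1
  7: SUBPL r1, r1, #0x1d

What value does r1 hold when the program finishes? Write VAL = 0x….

[0] flags=1000 → (cmp)
[1] flags=1000 LS?T → r1=0xc3
[2] flags=1000 GT?F → skip
[3] flags=1000 LE?T → r1=0xc1
[4] flags=1000 → (cmp)
[5] flags=1000 PL?F → skip
[6] flags=1000 CC?T → r2=0xf1
[7] flags=1000 PL?F → skip

VAL = 0xc1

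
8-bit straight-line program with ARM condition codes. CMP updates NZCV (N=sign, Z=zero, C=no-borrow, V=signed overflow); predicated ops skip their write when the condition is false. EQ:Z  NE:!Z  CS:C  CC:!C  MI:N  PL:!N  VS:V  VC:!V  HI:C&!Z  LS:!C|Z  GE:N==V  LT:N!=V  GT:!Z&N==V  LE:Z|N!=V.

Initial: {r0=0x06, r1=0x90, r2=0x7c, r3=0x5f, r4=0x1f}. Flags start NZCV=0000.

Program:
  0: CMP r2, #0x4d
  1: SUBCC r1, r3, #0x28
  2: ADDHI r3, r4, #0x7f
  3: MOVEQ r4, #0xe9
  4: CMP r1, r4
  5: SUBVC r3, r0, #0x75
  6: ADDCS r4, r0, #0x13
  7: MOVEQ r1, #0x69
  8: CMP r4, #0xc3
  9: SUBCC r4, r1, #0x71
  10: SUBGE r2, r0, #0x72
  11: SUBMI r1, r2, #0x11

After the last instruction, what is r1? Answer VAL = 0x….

VAL = 0x90

[0] flags=0010 → (cmp)
[1] flags=0010 CC?F → skip
[2] flags=0010 HI?T → r3=0x9e
[3] flags=0010 EQ?F → skip
[4] flags=0011 → (cmp)
[5] flags=0011 VC?F → skip
[6] flags=0011 CS?T → r4=0x19
[7] flags=0011 EQ?F → skip
[8] flags=0000 → (cmp)
[9] flags=0000 CC?T → r4=0x1f
[10] flags=0000 GE?T → r2=0x94
[11] flags=0000 MI?F → skip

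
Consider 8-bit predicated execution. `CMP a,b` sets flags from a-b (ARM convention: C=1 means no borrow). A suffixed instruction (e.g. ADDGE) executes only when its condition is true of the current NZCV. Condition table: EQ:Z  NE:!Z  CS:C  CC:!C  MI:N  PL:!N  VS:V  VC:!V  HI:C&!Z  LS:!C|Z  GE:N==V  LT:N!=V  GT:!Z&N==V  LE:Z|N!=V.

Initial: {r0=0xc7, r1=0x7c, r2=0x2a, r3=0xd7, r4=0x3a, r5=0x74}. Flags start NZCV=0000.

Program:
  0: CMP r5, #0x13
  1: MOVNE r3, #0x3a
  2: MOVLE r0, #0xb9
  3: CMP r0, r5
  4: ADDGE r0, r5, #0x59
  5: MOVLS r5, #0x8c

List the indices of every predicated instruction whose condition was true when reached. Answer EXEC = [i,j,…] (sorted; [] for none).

0: ✓ CMP  NZCV=0010
1: ✓ MOVNE  r3←0x3a
2: · MOVLE
3: ✓ CMP  NZCV=0011
4: · ADDGE
5: · MOVLS

EXEC = [1]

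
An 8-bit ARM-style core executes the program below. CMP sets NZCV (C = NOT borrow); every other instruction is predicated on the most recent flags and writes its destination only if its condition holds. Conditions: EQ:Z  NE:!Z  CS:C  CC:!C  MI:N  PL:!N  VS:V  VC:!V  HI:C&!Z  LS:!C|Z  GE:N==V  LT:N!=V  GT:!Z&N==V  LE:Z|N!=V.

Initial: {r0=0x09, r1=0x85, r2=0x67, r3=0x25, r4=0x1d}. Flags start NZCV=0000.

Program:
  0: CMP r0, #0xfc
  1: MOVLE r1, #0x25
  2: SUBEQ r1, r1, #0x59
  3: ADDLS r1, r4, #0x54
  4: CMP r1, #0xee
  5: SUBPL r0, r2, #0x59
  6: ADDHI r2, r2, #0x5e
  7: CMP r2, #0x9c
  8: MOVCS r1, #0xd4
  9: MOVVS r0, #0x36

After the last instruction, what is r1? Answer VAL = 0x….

VAL = 0x71

[0] flags=0000 → (cmp)
[1] flags=0000 LE?F → skip
[2] flags=0000 EQ?F → skip
[3] flags=0000 LS?T → r1=0x71
[4] flags=1001 → (cmp)
[5] flags=1001 PL?F → skip
[6] flags=1001 HI?F → skip
[7] flags=1001 → (cmp)
[8] flags=1001 CS?F → skip
[9] flags=1001 VS?T → r0=0x36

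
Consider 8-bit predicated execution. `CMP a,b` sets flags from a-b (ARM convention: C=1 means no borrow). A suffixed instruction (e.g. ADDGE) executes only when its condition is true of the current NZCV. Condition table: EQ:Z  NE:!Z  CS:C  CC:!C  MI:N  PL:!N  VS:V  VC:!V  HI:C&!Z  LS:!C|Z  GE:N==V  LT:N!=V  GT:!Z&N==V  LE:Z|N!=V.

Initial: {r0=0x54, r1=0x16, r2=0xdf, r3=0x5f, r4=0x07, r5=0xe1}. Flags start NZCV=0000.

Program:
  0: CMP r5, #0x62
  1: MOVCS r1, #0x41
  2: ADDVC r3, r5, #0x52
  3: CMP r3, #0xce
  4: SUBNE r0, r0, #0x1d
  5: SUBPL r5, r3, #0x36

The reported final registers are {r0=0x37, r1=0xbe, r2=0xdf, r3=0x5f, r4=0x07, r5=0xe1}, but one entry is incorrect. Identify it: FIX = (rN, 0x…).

FIX = (r1, 0x41)

[0] flags=0011 → (cmp)
[1] flags=0011 CS?T → r1=0x41
[2] flags=0011 VC?F → skip
[3] flags=1001 → (cmp)
[4] flags=1001 NE?T → r0=0x37
[5] flags=1001 PL?F → skip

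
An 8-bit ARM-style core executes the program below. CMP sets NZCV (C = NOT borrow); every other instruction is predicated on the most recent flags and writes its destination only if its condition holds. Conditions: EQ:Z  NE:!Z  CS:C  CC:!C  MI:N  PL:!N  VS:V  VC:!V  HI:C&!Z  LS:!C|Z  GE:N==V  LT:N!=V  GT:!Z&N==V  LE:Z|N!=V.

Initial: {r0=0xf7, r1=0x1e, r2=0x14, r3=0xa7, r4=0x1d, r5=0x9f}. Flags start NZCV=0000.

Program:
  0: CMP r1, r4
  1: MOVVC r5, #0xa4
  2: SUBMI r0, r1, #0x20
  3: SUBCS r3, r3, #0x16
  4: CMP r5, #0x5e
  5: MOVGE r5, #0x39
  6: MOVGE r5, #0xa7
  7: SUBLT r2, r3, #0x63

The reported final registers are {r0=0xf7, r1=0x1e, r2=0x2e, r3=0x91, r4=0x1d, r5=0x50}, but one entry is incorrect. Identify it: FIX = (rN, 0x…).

[0] flags=0010 → (cmp)
[1] flags=0010 VC?T → r5=0xa4
[2] flags=0010 MI?F → skip
[3] flags=0010 CS?T → r3=0x91
[4] flags=0011 → (cmp)
[5] flags=0011 GE?F → skip
[6] flags=0011 GE?F → skip
[7] flags=0011 LT?T → r2=0x2e

FIX = (r5, 0xa4)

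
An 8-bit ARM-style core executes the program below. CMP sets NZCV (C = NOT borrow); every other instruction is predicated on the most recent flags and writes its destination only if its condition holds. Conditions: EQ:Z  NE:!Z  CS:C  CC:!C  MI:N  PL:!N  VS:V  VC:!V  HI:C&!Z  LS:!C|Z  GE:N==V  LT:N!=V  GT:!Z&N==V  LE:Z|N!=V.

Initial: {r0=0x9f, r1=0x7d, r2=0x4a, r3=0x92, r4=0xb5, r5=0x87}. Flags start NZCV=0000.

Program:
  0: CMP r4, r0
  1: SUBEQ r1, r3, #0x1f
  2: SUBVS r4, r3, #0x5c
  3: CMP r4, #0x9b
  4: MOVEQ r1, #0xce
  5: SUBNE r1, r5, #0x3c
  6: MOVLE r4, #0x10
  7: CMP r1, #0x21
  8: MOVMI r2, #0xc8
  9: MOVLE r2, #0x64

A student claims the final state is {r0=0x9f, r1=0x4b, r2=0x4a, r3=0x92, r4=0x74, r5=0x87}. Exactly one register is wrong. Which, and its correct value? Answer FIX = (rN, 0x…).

FIX = (r4, 0xb5)

0: ✓ CMP  NZCV=0010
1: · SUBEQ
2: · SUBVS
3: ✓ CMP  NZCV=0010
4: · MOVEQ
5: ✓ SUBNE  r1←0x4b
6: · MOVLE
7: ✓ CMP  NZCV=0010
8: · MOVMI
9: · MOVLE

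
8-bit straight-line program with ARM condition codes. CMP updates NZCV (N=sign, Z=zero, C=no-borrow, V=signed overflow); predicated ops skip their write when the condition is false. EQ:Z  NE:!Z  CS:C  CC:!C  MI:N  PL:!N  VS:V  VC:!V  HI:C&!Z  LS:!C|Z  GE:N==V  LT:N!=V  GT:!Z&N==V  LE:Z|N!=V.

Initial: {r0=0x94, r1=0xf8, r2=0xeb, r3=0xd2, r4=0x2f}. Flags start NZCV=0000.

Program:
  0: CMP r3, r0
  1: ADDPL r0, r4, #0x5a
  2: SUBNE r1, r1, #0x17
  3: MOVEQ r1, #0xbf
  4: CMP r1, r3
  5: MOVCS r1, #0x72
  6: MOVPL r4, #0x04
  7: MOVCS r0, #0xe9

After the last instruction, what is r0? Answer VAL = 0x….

[0] flags=0010 → (cmp)
[1] flags=0010 PL?T → r0=0x89
[2] flags=0010 NE?T → r1=0xe1
[3] flags=0010 EQ?F → skip
[4] flags=0010 → (cmp)
[5] flags=0010 CS?T → r1=0x72
[6] flags=0010 PL?T → r4=0x04
[7] flags=0010 CS?T → r0=0xe9

VAL = 0xe9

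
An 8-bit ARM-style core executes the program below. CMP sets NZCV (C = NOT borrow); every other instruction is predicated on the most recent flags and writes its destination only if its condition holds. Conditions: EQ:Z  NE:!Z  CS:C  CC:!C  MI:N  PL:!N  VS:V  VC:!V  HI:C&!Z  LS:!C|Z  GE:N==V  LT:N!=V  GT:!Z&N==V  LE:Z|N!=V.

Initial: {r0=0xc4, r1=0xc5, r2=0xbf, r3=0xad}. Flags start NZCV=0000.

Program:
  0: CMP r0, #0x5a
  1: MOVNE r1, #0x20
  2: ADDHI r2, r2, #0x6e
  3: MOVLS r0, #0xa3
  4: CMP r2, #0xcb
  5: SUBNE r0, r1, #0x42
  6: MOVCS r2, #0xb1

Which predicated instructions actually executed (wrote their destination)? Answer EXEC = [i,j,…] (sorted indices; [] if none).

0: ✓ CMP  NZCV=0011
1: ✓ MOVNE  r1←0x20
2: ✓ ADDHI  r2←0x2d
3: · MOVLS
4: ✓ CMP  NZCV=0000
5: ✓ SUBNE  r0←0xde
6: · MOVCS

EXEC = [1,2,5]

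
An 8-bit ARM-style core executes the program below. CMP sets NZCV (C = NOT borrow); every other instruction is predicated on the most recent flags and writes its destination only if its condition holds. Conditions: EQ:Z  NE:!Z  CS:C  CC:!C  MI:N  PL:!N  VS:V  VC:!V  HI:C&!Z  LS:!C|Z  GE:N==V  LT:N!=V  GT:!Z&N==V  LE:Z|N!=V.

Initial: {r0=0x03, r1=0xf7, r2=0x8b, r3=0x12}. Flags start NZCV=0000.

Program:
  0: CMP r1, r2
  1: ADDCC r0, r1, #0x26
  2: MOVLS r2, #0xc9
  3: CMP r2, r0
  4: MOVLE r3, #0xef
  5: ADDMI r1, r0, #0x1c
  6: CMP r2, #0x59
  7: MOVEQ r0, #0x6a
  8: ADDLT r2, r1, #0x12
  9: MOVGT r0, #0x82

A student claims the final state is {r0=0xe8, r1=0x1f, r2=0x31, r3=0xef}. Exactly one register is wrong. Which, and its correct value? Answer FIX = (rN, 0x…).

FIX = (r0, 0x03)

0: ✓ CMP  NZCV=0010
1: · ADDCC
2: · MOVLS
3: ✓ CMP  NZCV=1010
4: ✓ MOVLE  r3←0xef
5: ✓ ADDMI  r1←0x1f
6: ✓ CMP  NZCV=0011
7: · MOVEQ
8: ✓ ADDLT  r2←0x31
9: · MOVGT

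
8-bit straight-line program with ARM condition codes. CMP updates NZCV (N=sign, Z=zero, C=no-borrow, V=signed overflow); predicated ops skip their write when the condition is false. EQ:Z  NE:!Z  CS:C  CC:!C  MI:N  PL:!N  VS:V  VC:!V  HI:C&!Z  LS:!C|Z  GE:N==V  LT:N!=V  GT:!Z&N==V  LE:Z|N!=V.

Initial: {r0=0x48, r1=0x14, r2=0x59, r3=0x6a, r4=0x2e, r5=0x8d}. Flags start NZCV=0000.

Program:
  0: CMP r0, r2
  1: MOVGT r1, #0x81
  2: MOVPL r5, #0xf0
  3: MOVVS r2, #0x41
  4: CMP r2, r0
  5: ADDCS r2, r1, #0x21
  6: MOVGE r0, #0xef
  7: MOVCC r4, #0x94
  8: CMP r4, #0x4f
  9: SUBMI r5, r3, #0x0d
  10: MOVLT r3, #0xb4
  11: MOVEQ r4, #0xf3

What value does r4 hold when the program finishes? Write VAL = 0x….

VAL = 0x2e

[0] flags=1000 → (cmp)
[1] flags=1000 GT?F → skip
[2] flags=1000 PL?F → skip
[3] flags=1000 VS?F → skip
[4] flags=0010 → (cmp)
[5] flags=0010 CS?T → r2=0x35
[6] flags=0010 GE?T → r0=0xef
[7] flags=0010 CC?F → skip
[8] flags=1000 → (cmp)
[9] flags=1000 MI?T → r5=0x5d
[10] flags=1000 LT?T → r3=0xb4
[11] flags=1000 EQ?F → skip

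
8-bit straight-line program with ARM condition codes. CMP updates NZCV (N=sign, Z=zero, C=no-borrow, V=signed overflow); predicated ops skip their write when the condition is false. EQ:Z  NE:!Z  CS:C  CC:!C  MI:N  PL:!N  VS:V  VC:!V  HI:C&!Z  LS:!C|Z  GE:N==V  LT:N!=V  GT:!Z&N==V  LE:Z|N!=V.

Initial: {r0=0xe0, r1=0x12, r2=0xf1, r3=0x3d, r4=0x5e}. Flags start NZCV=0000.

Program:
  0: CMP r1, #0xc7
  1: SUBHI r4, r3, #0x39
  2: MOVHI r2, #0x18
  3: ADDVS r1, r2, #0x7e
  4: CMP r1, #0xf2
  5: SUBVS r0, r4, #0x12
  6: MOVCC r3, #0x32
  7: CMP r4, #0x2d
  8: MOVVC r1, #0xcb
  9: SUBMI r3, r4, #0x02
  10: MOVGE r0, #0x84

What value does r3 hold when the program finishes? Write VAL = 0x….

[0] flags=0000 → (cmp)
[1] flags=0000 HI?F → skip
[2] flags=0000 HI?F → skip
[3] flags=0000 VS?F → skip
[4] flags=0000 → (cmp)
[5] flags=0000 VS?F → skip
[6] flags=0000 CC?T → r3=0x32
[7] flags=0010 → (cmp)
[8] flags=0010 VC?T → r1=0xcb
[9] flags=0010 MI?F → skip
[10] flags=0010 GE?T → r0=0x84

VAL = 0x32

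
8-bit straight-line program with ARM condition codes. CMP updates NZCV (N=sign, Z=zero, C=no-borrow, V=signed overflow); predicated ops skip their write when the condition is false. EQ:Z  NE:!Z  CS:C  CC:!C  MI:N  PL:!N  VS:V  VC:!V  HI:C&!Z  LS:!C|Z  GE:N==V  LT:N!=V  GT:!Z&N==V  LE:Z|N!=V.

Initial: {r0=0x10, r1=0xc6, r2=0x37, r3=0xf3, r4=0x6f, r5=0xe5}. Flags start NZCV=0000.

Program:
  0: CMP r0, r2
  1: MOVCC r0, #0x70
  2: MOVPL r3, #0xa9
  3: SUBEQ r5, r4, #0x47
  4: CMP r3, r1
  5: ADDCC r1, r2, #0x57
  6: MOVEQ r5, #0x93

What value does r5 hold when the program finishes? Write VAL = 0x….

VAL = 0xe5

0: ✓ CMP  NZCV=1000
1: ✓ MOVCC  r0←0x70
2: · MOVPL
3: · SUBEQ
4: ✓ CMP  NZCV=0010
5: · ADDCC
6: · MOVEQ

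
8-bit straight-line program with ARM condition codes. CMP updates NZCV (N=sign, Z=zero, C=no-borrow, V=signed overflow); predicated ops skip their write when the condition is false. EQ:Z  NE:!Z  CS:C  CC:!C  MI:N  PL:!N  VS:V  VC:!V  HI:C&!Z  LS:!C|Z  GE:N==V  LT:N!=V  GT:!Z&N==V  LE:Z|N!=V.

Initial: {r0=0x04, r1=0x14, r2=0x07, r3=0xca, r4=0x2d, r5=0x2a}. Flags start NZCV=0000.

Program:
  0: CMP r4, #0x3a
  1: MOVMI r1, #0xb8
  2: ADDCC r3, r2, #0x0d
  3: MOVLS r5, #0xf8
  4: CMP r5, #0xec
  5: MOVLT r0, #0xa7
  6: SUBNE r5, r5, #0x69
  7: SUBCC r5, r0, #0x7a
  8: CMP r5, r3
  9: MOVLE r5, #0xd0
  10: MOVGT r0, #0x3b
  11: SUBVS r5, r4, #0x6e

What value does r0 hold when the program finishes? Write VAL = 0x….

VAL = 0x04

0: ✓ CMP  NZCV=1000
1: ✓ MOVMI  r1←0xb8
2: ✓ ADDCC  r3←0x14
3: ✓ MOVLS  r5←0xf8
4: ✓ CMP  NZCV=0010
5: · MOVLT
6: ✓ SUBNE  r5←0x8f
7: · SUBCC
8: ✓ CMP  NZCV=0011
9: ✓ MOVLE  r5←0xd0
10: · MOVGT
11: ✓ SUBVS  r5←0xbf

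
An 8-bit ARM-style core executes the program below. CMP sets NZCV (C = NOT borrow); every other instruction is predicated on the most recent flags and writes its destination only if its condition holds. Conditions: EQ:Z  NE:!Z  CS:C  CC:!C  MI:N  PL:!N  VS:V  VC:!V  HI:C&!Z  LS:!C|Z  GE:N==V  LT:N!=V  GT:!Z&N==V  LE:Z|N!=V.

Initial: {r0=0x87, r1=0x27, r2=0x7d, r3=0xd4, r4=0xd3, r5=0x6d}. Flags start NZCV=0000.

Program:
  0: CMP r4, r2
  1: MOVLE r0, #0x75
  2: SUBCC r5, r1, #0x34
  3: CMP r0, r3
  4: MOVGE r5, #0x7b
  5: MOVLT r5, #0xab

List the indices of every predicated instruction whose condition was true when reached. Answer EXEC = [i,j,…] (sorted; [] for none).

EXEC = [1,4]

0: ✓ CMP  NZCV=0011
1: ✓ MOVLE  r0←0x75
2: · SUBCC
3: ✓ CMP  NZCV=1001
4: ✓ MOVGE  r5←0x7b
5: · MOVLT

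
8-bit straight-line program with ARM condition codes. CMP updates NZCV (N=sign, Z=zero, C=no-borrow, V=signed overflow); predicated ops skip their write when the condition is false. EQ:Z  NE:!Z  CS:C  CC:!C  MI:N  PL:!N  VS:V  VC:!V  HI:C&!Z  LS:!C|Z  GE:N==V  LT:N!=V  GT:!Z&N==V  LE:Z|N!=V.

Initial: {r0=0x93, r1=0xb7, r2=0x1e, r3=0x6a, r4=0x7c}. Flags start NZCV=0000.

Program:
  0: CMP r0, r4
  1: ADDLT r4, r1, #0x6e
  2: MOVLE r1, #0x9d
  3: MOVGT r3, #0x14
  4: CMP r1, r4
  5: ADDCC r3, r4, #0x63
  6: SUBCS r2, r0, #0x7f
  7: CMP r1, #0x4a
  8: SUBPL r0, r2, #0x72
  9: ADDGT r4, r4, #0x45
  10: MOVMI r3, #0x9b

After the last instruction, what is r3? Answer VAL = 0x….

0: ✓ CMP  NZCV=0011
1: ✓ ADDLT  r4←0x25
2: ✓ MOVLE  r1←0x9d
3: · MOVGT
4: ✓ CMP  NZCV=0011
5: · ADDCC
6: ✓ SUBCS  r2←0x14
7: ✓ CMP  NZCV=0011
8: ✓ SUBPL  r0←0xa2
9: · ADDGT
10: · MOVMI

VAL = 0x6a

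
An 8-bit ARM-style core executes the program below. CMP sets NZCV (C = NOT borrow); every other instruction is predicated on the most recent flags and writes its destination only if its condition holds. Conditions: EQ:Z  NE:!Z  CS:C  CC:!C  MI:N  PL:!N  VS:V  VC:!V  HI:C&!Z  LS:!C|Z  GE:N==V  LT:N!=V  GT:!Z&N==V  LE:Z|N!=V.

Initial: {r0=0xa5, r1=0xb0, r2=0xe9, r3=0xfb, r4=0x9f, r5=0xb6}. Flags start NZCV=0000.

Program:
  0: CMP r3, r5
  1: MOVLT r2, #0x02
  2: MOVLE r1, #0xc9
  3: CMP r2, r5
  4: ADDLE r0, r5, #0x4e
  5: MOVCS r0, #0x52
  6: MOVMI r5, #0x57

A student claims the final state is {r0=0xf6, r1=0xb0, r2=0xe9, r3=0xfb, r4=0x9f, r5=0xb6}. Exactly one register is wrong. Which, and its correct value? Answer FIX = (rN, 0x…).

0: ✓ CMP  NZCV=0010
1: · MOVLT
2: · MOVLE
3: ✓ CMP  NZCV=0010
4: · ADDLE
5: ✓ MOVCS  r0←0x52
6: · MOVMI

FIX = (r0, 0x52)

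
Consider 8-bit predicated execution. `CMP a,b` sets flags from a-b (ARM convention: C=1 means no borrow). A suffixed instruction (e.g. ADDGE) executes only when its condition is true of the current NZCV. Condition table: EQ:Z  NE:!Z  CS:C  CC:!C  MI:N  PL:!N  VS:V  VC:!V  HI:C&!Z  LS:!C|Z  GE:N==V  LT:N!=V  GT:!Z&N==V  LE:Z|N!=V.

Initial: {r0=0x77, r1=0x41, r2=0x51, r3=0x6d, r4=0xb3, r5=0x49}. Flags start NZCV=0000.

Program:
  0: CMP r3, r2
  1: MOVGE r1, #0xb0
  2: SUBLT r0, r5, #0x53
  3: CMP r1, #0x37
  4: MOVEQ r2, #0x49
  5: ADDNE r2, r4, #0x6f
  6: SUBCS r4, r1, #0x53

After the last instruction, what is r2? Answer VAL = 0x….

[0] flags=0010 → (cmp)
[1] flags=0010 GE?T → r1=0xb0
[2] flags=0010 LT?F → skip
[3] flags=0011 → (cmp)
[4] flags=0011 EQ?F → skip
[5] flags=0011 NE?T → r2=0x22
[6] flags=0011 CS?T → r4=0x5d

VAL = 0x22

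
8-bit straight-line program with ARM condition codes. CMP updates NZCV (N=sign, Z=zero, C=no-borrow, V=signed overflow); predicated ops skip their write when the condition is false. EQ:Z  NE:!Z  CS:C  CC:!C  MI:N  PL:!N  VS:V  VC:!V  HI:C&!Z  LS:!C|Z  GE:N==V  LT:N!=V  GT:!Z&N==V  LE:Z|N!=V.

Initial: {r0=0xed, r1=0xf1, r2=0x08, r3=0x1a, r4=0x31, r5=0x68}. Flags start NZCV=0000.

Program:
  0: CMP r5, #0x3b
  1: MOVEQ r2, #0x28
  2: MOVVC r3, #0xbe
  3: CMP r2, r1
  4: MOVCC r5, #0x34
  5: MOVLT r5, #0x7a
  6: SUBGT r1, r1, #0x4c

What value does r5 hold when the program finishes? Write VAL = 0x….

VAL = 0x34

0: ✓ CMP  NZCV=0010
1: · MOVEQ
2: ✓ MOVVC  r3←0xbe
3: ✓ CMP  NZCV=0000
4: ✓ MOVCC  r5←0x34
5: · MOVLT
6: ✓ SUBGT  r1←0xa5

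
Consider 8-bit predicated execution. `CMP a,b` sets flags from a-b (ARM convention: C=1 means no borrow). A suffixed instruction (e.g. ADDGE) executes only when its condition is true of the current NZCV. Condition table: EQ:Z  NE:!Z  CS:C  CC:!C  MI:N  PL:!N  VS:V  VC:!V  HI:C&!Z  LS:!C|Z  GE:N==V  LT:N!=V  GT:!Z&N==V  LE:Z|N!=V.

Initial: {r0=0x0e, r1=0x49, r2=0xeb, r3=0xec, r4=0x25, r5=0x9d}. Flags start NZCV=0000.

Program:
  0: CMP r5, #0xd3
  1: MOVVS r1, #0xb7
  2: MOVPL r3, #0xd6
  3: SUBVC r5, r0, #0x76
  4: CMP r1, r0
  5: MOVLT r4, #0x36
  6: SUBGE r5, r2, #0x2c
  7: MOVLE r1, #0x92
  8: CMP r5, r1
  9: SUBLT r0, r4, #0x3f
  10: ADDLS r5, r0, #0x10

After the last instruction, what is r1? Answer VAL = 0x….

[0] flags=1000 → (cmp)
[1] flags=1000 VS?F → skip
[2] flags=1000 PL?F → skip
[3] flags=1000 VC?T → r5=0x98
[4] flags=0010 → (cmp)
[5] flags=0010 LT?F → skip
[6] flags=0010 GE?T → r5=0xbf
[7] flags=0010 LE?F → skip
[8] flags=0011 → (cmp)
[9] flags=0011 LT?T → r0=0xe6
[10] flags=0011 LS?F → skip

VAL = 0x49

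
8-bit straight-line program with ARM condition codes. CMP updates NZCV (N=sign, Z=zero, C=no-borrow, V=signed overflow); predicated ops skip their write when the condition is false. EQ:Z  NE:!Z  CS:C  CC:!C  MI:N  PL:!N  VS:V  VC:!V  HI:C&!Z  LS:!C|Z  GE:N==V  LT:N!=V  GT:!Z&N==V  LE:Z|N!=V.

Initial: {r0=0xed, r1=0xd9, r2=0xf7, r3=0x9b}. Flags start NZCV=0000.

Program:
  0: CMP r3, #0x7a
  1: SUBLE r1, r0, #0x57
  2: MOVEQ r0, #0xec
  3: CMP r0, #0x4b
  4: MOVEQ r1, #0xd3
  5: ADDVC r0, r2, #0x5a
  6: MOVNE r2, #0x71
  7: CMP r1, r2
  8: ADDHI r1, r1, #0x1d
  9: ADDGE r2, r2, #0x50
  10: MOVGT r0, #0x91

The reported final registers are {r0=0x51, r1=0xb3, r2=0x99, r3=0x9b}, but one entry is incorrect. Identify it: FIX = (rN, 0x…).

0: ✓ CMP  NZCV=0011
1: ✓ SUBLE  r1←0x96
2: · MOVEQ
3: ✓ CMP  NZCV=1010
4: · MOVEQ
5: ✓ ADDVC  r0←0x51
6: ✓ MOVNE  r2←0x71
7: ✓ CMP  NZCV=0011
8: ✓ ADDHI  r1←0xb3
9: · ADDGE
10: · MOVGT

FIX = (r2, 0x71)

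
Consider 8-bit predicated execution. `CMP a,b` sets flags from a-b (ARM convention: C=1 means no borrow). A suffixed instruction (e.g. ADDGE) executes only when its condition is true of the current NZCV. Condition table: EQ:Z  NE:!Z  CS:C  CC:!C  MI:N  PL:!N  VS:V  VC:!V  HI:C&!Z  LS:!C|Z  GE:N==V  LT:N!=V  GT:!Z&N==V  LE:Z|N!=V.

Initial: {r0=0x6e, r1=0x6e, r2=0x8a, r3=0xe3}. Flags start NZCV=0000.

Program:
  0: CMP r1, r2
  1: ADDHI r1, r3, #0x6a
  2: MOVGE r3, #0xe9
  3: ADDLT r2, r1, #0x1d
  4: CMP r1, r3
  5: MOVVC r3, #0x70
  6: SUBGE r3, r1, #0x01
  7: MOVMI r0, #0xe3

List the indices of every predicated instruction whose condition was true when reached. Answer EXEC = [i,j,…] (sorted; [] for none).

EXEC = [2,6,7]

0: ✓ CMP  NZCV=1001
1: · ADDHI
2: ✓ MOVGE  r3←0xe9
3: · ADDLT
4: ✓ CMP  NZCV=1001
5: · MOVVC
6: ✓ SUBGE  r3←0x6d
7: ✓ MOVMI  r0←0xe3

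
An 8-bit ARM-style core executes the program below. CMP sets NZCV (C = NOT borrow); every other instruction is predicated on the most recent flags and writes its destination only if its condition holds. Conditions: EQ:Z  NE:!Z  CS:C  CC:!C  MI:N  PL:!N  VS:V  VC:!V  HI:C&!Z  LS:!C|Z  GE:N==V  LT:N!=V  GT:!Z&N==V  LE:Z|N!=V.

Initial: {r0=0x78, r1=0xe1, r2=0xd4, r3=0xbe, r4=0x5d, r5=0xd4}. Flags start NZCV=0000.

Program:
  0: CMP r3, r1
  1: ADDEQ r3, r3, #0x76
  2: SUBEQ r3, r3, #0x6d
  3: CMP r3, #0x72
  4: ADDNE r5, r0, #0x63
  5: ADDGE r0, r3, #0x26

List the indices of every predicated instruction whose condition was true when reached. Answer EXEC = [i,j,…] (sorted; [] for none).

0: ✓ CMP  NZCV=1000
1: · ADDEQ
2: · SUBEQ
3: ✓ CMP  NZCV=0011
4: ✓ ADDNE  r5←0xdb
5: · ADDGE

EXEC = [4]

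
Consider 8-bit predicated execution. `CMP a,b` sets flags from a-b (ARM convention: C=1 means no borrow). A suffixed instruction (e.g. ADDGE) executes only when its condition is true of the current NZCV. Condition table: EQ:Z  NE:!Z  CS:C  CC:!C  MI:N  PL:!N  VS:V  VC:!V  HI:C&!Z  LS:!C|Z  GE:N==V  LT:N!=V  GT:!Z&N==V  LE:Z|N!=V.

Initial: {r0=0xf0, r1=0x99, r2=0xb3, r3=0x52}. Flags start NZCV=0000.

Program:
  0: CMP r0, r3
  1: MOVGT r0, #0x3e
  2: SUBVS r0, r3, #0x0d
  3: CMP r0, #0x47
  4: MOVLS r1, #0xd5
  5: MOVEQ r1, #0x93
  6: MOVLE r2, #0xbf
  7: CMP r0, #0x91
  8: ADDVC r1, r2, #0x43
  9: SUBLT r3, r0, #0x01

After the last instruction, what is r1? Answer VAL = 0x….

VAL = 0x02

[0] flags=1010 → (cmp)
[1] flags=1010 GT?F → skip
[2] flags=1010 VS?F → skip
[3] flags=1010 → (cmp)
[4] flags=1010 LS?F → skip
[5] flags=1010 EQ?F → skip
[6] flags=1010 LE?T → r2=0xbf
[7] flags=0010 → (cmp)
[8] flags=0010 VC?T → r1=0x02
[9] flags=0010 LT?F → skip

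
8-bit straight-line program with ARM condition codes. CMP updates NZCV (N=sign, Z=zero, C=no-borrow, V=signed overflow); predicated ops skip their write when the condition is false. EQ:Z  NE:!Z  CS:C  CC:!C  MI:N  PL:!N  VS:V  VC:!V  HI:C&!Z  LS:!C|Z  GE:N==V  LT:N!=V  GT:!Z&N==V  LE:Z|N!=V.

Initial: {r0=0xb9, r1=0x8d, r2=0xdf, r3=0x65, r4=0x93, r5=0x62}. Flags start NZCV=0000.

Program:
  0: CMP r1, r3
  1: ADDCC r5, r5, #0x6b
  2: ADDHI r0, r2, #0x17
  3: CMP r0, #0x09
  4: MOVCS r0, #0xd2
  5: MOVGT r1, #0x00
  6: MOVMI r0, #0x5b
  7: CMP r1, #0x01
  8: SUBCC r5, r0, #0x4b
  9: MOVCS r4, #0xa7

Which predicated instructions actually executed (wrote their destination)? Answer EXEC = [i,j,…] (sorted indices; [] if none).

EXEC = [2,4,6,9]

0: ✓ CMP  NZCV=0011
1: · ADDCC
2: ✓ ADDHI  r0←0xf6
3: ✓ CMP  NZCV=1010
4: ✓ MOVCS  r0←0xd2
5: · MOVGT
6: ✓ MOVMI  r0←0x5b
7: ✓ CMP  NZCV=1010
8: · SUBCC
9: ✓ MOVCS  r4←0xa7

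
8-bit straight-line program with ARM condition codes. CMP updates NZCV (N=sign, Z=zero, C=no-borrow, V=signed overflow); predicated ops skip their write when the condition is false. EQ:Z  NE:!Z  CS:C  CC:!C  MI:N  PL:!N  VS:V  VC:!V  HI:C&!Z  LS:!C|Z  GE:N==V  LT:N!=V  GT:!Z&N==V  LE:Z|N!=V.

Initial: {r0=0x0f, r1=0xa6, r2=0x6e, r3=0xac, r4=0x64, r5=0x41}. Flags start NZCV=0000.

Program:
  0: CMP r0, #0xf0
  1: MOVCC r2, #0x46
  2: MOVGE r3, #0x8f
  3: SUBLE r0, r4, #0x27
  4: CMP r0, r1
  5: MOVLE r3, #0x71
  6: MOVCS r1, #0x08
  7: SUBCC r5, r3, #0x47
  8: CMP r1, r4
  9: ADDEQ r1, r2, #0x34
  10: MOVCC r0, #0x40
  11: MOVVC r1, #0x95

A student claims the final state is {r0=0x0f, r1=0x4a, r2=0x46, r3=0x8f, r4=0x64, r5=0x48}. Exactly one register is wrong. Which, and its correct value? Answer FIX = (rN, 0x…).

0: ✓ CMP  NZCV=0000
1: ✓ MOVCC  r2←0x46
2: ✓ MOVGE  r3←0x8f
3: · SUBLE
4: ✓ CMP  NZCV=0000
5: · MOVLE
6: · MOVCS
7: ✓ SUBCC  r5←0x48
8: ✓ CMP  NZCV=0011
9: · ADDEQ
10: · MOVCC
11: · MOVVC

FIX = (r1, 0xa6)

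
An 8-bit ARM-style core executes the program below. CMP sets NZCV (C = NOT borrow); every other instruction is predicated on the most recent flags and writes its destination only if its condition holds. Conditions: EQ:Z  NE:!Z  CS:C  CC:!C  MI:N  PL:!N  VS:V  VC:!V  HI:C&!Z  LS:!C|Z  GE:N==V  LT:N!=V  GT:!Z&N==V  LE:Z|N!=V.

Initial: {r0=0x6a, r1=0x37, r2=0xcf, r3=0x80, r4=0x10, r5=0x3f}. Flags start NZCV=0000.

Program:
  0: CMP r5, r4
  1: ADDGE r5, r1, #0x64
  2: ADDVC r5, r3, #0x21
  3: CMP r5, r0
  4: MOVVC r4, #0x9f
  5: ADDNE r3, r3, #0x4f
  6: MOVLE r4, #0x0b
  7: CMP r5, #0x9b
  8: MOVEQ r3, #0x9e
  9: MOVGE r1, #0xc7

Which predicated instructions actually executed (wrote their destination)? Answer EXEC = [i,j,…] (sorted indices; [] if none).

EXEC = [1,2,5,6,9]

0: ✓ CMP  NZCV=0010
1: ✓ ADDGE  r5←0x9b
2: ✓ ADDVC  r5←0xa1
3: ✓ CMP  NZCV=0011
4: · MOVVC
5: ✓ ADDNE  r3←0xcf
6: ✓ MOVLE  r4←0x0b
7: ✓ CMP  NZCV=0010
8: · MOVEQ
9: ✓ MOVGE  r1←0xc7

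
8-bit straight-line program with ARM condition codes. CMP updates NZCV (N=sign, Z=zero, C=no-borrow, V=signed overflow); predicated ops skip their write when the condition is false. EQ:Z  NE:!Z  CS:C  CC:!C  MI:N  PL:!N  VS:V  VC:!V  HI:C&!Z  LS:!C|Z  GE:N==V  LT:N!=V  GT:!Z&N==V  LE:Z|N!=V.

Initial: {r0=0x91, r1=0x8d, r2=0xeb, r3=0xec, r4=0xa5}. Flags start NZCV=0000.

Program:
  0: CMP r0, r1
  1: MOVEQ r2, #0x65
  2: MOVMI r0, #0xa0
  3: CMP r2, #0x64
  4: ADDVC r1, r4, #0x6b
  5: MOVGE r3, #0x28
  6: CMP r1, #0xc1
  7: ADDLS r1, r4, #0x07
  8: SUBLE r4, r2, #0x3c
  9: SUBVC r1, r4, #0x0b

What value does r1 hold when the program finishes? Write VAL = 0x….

VAL = 0x9a

0: ✓ CMP  NZCV=0010
1: · MOVEQ
2: · MOVMI
3: ✓ CMP  NZCV=1010
4: ✓ ADDVC  r1←0x10
5: · MOVGE
6: ✓ CMP  NZCV=0000
7: ✓ ADDLS  r1←0xac
8: · SUBLE
9: ✓ SUBVC  r1←0x9a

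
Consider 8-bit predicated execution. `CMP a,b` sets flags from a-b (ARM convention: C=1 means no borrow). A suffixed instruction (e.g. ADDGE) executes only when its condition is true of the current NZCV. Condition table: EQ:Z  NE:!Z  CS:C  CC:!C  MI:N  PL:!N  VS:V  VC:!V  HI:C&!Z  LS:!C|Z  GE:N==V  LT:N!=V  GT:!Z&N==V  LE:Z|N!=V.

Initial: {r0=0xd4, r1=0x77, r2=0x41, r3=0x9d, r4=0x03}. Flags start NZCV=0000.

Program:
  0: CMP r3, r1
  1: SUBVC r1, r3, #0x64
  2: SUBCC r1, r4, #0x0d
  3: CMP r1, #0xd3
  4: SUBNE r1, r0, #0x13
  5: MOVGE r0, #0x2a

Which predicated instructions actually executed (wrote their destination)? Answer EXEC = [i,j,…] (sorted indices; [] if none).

EXEC = [4,5]

0: ✓ CMP  NZCV=0011
1: · SUBVC
2: · SUBCC
3: ✓ CMP  NZCV=1001
4: ✓ SUBNE  r1←0xc1
5: ✓ MOVGE  r0←0x2a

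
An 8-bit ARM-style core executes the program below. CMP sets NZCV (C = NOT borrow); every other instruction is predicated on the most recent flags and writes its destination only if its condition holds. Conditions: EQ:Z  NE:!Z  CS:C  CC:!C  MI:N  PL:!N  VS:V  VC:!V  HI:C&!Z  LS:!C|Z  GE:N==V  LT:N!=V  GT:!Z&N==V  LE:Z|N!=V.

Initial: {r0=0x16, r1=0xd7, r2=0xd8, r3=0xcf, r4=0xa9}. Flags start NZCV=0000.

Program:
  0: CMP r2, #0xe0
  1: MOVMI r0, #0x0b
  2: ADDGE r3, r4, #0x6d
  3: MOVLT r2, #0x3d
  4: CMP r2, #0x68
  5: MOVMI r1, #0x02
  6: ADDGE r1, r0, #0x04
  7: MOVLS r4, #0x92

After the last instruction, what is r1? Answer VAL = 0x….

[0] flags=1000 → (cmp)
[1] flags=1000 MI?T → r0=0x0b
[2] flags=1000 GE?F → skip
[3] flags=1000 LT?T → r2=0x3d
[4] flags=1000 → (cmp)
[5] flags=1000 MI?T → r1=0x02
[6] flags=1000 GE?F → skip
[7] flags=1000 LS?T → r4=0x92

VAL = 0x02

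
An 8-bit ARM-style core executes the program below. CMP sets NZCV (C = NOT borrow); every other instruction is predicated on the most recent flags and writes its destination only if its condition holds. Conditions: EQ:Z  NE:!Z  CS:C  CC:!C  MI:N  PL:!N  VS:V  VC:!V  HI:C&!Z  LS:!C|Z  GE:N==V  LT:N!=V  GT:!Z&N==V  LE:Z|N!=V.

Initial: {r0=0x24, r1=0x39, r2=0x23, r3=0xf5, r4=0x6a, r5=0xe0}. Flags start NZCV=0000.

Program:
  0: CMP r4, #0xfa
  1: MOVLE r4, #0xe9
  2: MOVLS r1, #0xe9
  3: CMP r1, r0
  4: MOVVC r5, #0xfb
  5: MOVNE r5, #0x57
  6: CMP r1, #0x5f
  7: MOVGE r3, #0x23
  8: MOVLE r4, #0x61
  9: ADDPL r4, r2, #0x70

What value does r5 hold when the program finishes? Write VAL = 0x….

VAL = 0x57

[0] flags=0000 → (cmp)
[1] flags=0000 LE?F → skip
[2] flags=0000 LS?T → r1=0xe9
[3] flags=1010 → (cmp)
[4] flags=1010 VC?T → r5=0xfb
[5] flags=1010 NE?T → r5=0x57
[6] flags=1010 → (cmp)
[7] flags=1010 GE?F → skip
[8] flags=1010 LE?T → r4=0x61
[9] flags=1010 PL?F → skip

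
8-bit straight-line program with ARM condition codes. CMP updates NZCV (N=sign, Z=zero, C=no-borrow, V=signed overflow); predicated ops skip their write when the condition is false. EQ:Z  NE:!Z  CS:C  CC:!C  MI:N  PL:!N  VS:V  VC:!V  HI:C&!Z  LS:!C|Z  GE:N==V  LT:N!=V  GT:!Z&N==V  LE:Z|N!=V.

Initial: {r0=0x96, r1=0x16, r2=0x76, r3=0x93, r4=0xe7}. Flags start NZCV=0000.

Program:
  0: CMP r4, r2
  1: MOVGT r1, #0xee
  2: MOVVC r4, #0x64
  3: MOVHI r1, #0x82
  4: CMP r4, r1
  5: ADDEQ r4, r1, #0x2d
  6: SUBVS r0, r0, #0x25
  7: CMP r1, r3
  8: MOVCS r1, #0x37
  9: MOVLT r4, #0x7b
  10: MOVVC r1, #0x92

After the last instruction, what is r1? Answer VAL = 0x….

VAL = 0x92

0: ✓ CMP  NZCV=0011
1: · MOVGT
2: · MOVVC
3: ✓ MOVHI  r1←0x82
4: ✓ CMP  NZCV=0010
5: · ADDEQ
6: · SUBVS
7: ✓ CMP  NZCV=1000
8: · MOVCS
9: ✓ MOVLT  r4←0x7b
10: ✓ MOVVC  r1←0x92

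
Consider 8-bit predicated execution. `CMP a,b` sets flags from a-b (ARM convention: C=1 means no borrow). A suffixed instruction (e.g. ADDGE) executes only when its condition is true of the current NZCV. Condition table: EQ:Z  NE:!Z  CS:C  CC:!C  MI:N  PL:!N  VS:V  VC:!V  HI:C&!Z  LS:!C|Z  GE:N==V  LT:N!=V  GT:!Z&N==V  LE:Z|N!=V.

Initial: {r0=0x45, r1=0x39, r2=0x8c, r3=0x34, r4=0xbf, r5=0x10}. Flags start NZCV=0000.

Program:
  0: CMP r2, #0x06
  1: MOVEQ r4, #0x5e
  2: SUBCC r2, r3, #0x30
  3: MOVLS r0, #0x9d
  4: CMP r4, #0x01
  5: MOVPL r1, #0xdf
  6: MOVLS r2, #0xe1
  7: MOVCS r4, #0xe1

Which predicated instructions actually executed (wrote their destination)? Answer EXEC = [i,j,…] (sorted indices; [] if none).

EXEC = [7]

0: ✓ CMP  NZCV=1010
1: · MOVEQ
2: · SUBCC
3: · MOVLS
4: ✓ CMP  NZCV=1010
5: · MOVPL
6: · MOVLS
7: ✓ MOVCS  r4←0xe1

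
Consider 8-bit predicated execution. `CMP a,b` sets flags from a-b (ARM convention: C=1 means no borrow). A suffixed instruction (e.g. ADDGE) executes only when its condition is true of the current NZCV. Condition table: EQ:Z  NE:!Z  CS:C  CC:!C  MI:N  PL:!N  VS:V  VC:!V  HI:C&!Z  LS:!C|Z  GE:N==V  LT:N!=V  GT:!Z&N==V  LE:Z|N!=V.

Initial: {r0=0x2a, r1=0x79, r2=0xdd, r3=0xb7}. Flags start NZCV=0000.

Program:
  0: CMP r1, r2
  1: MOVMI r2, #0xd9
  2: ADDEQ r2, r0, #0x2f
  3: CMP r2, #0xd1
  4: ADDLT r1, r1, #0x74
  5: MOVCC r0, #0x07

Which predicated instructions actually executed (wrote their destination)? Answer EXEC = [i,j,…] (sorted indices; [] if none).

[0] flags=1001 → (cmp)
[1] flags=1001 MI?T → r2=0xd9
[2] flags=1001 EQ?F → skip
[3] flags=0010 → (cmp)
[4] flags=0010 LT?F → skip
[5] flags=0010 CC?F → skip

EXEC = [1]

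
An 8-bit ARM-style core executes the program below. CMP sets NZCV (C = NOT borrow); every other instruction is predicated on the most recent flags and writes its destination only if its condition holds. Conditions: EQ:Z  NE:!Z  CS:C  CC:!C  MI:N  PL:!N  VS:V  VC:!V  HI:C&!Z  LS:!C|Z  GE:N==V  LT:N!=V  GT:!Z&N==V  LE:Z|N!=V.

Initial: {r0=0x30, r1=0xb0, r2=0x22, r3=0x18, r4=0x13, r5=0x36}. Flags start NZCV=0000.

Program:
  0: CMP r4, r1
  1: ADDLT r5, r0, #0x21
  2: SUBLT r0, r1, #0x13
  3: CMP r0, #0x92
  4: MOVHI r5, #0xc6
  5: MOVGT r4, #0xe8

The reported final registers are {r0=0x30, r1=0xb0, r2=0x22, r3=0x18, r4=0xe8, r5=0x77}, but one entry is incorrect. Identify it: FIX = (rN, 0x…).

0: ✓ CMP  NZCV=0000
1: · ADDLT
2: · SUBLT
3: ✓ CMP  NZCV=1001
4: · MOVHI
5: ✓ MOVGT  r4←0xe8

FIX = (r5, 0x36)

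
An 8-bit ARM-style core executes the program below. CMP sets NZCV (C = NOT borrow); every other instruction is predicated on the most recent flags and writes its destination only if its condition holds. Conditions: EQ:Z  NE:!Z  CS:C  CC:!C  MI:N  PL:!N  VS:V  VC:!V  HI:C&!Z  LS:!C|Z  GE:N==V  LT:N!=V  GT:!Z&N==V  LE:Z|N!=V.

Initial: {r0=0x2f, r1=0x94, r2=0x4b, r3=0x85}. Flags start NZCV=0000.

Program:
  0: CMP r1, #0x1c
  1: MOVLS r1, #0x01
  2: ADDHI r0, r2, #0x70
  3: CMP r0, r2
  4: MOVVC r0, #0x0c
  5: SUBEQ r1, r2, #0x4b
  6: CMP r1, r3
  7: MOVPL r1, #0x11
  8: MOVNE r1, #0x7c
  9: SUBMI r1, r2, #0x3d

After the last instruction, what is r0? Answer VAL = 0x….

VAL = 0xbb

0: ✓ CMP  NZCV=0011
1: · MOVLS
2: ✓ ADDHI  r0←0xbb
3: ✓ CMP  NZCV=0011
4: · MOVVC
5: · SUBEQ
6: ✓ CMP  NZCV=0010
7: ✓ MOVPL  r1←0x11
8: ✓ MOVNE  r1←0x7c
9: · SUBMI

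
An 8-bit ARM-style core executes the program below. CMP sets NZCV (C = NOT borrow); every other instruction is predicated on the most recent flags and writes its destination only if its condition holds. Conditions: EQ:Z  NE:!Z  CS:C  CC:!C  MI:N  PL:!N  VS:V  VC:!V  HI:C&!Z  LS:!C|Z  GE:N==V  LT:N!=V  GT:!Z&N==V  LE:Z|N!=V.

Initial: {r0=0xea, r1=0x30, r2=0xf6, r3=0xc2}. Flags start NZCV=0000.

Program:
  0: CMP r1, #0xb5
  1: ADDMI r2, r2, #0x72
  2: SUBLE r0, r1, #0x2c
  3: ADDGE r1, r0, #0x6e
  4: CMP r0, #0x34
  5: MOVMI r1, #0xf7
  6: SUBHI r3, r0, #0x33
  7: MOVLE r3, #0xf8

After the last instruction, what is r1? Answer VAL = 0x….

VAL = 0xf7

[0] flags=0000 → (cmp)
[1] flags=0000 MI?F → skip
[2] flags=0000 LE?F → skip
[3] flags=0000 GE?T → r1=0x58
[4] flags=1010 → (cmp)
[5] flags=1010 MI?T → r1=0xf7
[6] flags=1010 HI?T → r3=0xb7
[7] flags=1010 LE?T → r3=0xf8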